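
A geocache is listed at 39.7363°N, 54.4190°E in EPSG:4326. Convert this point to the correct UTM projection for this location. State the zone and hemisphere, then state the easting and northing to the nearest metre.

Zone 40N: E 278828 m, N 4401675 m

Longitude 54.4190° lies in the 6° band [54°, 60°), giving zone 40; latitude is north of the equator, so 40N.
Zone 40 central meridian λ₀ = 6×40 − 183 = 57°; Δλ = -2.5810°.
Transverse Mercator on WGS84 with k₀ = 0.9996 gives E = 278827.662 m, N = 4401675.444 m.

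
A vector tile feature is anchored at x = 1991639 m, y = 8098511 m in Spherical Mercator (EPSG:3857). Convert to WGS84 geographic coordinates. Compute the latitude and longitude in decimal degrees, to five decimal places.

lat 58.61910°, lon 17.89120°

R = 6378137 m. λ = x/R = 17.89119754°.
φ = 2·arctan(exp(y/R)) − 90° = 2·arctan(3.55989) − 90° = 58.61909866°.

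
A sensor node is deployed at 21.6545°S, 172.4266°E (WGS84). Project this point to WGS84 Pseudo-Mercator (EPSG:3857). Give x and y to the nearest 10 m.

x 19194440 m, y -2470090 m

Web Mercator is spherical with R = a = 6378137 m.
x = R·λ = 6378137 × 3.009411888 = 19194441.311 m.
y = R·ln tan(π/4 + φ/2) = 6378137 × -0.387275161 = -2470094.034 m.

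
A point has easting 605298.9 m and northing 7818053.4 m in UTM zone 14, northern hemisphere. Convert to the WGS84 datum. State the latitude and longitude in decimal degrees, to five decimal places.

lat 70.44600°, lon -96.18020°

Zone 14N: λ₀ = -99°, k₀ = 0.9996, false easting 500000 m.
Meridian distance M = (N − FN)/k₀ = 7821181.9 m.
Inverse transverse Mercator on WGS84 gives φ = 70.44599963°, λ = -96.18019963°.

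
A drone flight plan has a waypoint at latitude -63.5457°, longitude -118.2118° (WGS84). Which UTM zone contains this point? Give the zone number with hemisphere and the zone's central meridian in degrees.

UTM zone = ⌊(λ + 180)/6⌋ + 1; -118.2118° ∈ [-120°, -114°) → zone 11.
Hemisphere: S (φ < 0).
Central meridian λ₀ = 6×11 − 183 = -117°.

Zone 11S, central meridian -117°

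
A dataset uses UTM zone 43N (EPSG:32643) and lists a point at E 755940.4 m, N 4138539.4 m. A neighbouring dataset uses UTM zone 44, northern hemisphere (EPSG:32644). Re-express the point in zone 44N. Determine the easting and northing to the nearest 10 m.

E 224530 m, N 4139160 m

UTM 43N → geographic: φ = 37.35830044°, λ = 77.88980006°.
UTM 44N (λ₀ = 81°) forward: E = 224534.571 m, N = 4139160.319 m.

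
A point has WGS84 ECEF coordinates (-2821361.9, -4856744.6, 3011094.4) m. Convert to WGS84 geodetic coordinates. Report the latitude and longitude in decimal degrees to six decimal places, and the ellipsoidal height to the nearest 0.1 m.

λ = atan2(Y, X) = -120.15300047°; p = √(X²+Y²) = 5616765.2 m.
Bowring's method on WGS84 (a = 6378137 m, b = 6356752.314 m) gives φ = 28.35590001°, h = -374.923 m.

lat 28.355900°, lon -120.153000°, h -374.9 m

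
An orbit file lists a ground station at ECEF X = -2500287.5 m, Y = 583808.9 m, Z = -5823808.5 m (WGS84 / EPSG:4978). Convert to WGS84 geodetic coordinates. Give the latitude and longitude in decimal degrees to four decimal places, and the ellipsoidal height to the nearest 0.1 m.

lat -66.3504°, lon 166.8571°, h 4451.6 m

λ = atan2(Y, X) = 166.85710067°; p = √(X²+Y²) = 2567541.7 m.
Bowring's method on WGS84 (a = 6378137 m, b = 6356752.314 m) gives φ = -66.35039962°, h = 4451.611 m.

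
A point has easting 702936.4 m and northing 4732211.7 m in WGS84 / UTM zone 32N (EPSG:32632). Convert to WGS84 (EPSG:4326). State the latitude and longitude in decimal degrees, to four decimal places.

lat 42.7156°, lon 11.4783°

Zone 32N: λ₀ = 9°, k₀ = 0.9996, false easting 500000 m.
Meridian distance M = (N − FN)/k₀ = 4734105.3 m.
Inverse transverse Mercator on WGS84 gives φ = 42.71559991°, λ = 11.47829944°.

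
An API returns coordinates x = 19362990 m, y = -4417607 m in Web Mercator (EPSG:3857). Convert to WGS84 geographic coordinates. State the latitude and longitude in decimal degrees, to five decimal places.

R = 6378137 m. λ = x/R = 173.94069863°.
φ = 2·arctan(exp(y/R)) − 90° = 2·arctan(0.50027) − 90° = -36.84559846°.

lat -36.84560°, lon 173.94070°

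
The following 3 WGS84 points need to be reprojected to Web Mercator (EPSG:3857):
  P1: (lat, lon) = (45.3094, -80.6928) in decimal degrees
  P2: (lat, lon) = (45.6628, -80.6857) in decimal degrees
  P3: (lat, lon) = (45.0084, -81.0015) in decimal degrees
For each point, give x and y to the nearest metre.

Web Mercator: x = R·λ, y = R·ln tan(π/4+φ/2), R = 6378137 m.
P1 (45.3094°, -80.6928°) → (-8982681.407, 5670362.412) m.
P2 (45.6628°, -80.6857°) → (-8981891.038, 5726476.367) m.
P3 (45.0084°, -81.0015°) → (-9017045.733, 5622843.991) m.

P1: x -8982681 m, y 5670362 m; P2: x -8981891 m, y 5726476 m; P3: x -9017046 m, y 5622844 m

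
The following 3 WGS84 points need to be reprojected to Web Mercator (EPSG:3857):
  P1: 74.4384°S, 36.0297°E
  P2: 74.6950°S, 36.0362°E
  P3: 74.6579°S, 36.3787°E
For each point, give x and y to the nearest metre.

Web Mercator: x = R·λ, y = R·ln tan(π/4+φ/2), R = 6378137 m.
P1 (-74.4384°, 36.0297°) → (4010807.857, -12695005.288) m.
P2 (-74.6950°, 36.0362°) → (4011531.434, -12802346.405) m.
P3 (-74.6579°, 36.3787°) → (4049658.360, -12786718.588) m.

P1: x 4010808 m, y -12695005 m; P2: x 4011531 m, y -12802346 m; P3: x 4049658 m, y -12786719 m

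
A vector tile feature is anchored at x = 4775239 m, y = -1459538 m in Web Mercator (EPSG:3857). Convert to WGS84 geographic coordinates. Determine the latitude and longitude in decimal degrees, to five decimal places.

lat -12.99830°, lon 42.89670°

R = 6378137 m. λ = x/R = 42.89670179°.
φ = 2·arctan(exp(y/R)) − 90° = 2·arctan(0.79546) − 90° = -12.99829955°.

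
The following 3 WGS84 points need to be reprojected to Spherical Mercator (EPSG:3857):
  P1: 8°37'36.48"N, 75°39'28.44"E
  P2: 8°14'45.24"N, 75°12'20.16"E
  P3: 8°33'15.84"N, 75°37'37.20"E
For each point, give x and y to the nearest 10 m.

P1: x 8422200 m, y 963980 m; P2: x 8371850 m, y 921110 m; P3: x 8418760 m, y 955830 m

Web Mercator: x = R·λ, y = R·ln tan(π/4+φ/2), R = 6378137 m.
P1 (8.6268°, 75.6579°) → (8422198.902, 963980.157) m.
P2 (8.2459°, 75.2056°) → (8371849.097, 921114.653) m.
P3 (8.5544°, 75.6270°) → (8418759.130, 955829.179) m.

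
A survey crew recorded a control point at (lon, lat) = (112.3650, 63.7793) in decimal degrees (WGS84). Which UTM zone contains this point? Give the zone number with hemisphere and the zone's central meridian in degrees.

Zone 49N, central meridian 111°

UTM zone = ⌊(λ + 180)/6⌋ + 1; 112.3650° ∈ [108°, 114°) → zone 49.
Hemisphere: N (φ ≥ 0).
Central meridian λ₀ = 6×49 − 183 = 111°.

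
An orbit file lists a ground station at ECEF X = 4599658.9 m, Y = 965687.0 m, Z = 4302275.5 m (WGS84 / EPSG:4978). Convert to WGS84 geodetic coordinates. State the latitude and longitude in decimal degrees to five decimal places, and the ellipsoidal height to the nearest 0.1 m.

lat 42.66230°, lon 11.85690°, h 3372.8 m

λ = atan2(Y, X) = 11.85689946°; p = √(X²+Y²) = 4699937.6 m.
Bowring's method on WGS84 (a = 6378137 m, b = 6356752.314 m) gives φ = 42.66230013°, h = 3372.755 m.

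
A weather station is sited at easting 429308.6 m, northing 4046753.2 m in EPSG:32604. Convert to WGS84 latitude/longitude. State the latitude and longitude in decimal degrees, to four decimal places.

Zone 4N: λ₀ = -159°, k₀ = 0.9996, false easting 500000 m.
Meridian distance M = (N − FN)/k₀ = 4048372.5 m.
Inverse transverse Mercator on WGS84 gives φ = 36.56359988°, λ = -159.78999987°.

lat 36.5636°, lon -159.7900°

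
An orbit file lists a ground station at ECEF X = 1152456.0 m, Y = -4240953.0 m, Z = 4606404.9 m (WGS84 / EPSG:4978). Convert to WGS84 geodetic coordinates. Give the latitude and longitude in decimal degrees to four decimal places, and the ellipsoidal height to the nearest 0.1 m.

lat 46.5392°, lon -74.7973°, h -377.4 m

λ = atan2(Y, X) = -74.79730042°; p = √(X²+Y²) = 4394751.1 m.
Bowring's method on WGS84 (a = 6378137 m, b = 6356752.314 m) gives φ = 46.53920031°, h = -377.444 m.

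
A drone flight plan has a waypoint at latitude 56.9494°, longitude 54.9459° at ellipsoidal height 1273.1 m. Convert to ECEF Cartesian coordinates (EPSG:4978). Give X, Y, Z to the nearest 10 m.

X 2002990 m, Y 2854830 m, Z 5323900 m

WGS84: a = 6378137 m, e² = 0.006694380; N(φ) = a/√(1−e²sin²φ) = 6393188.980 m.
X = (N+h)·cosφ·cosλ = 2002991.783 m; Y = (N+h)·cosφ·sinλ = 2854827.742 m; Z = (N(1−e²)+h)·sinφ = 5323896.187 m.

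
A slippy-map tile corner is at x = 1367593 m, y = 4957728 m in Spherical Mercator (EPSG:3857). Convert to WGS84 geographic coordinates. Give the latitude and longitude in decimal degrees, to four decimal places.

R = 6378137 m. λ = x/R = 12.28529694°.
φ = 2·arctan(exp(y/R)) − 90° = 2·arctan(2.17559) − 90° = 40.62869795°.

lat 40.6287°, lon 12.2853°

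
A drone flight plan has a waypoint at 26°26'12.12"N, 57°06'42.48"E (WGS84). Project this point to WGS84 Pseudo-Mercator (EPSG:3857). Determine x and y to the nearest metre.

Web Mercator is spherical with R = a = 6378137 m.
x = R·λ = 6378137 × 0.996788952 = 6357656.494 m.
y = R·ln tan(π/4 + φ/2) = 6378137 × 0.478708660 = 3053269.417 m.

x 6357656 m, y 3053269 m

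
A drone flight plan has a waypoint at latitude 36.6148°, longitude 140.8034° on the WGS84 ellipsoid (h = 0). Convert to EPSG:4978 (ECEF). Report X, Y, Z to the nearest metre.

WGS84: a = 6378137 m, e² = 0.006694380; N(φ) = a/√(1−e²sin²φ) = 6385745.043 m.
X = (N+h)·cosφ·cosλ = -3972250.858 m; Y = (N+h)·cosφ·sinλ = 3239296.255 m; Z = (N(1−e²)+h)·sinφ = 3783167.510 m.

X -3972251 m, Y 3239296 m, Z 3783168 m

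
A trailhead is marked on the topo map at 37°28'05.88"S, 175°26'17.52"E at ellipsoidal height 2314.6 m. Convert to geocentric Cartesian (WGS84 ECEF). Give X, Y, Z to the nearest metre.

WGS84: a = 6378137 m, e² = 0.006694380; N(φ) = a/√(1−e²sin²φ) = 6386051.977 m.
X = (N+h)·cosφ·cosλ = -5054320.517 m; Y = (N+h)·cosφ·sinλ = 403269.545 m; Z = (N(1−e²)+h)·sinφ = -3860180.291 m.

X -5054321 m, Y 403270 m, Z -3860180 m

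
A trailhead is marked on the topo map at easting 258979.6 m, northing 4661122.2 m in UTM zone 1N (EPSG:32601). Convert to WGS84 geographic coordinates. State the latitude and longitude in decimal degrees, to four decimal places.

lat 42.0652°, lon -179.9131°

Zone 1N: λ₀ = -177°, k₀ = 0.9996, false easting 500000 m.
Meridian distance M = (N − FN)/k₀ = 4662987.4 m.
Inverse transverse Mercator on WGS84 gives φ = 42.06519960°, λ = -179.91310033°.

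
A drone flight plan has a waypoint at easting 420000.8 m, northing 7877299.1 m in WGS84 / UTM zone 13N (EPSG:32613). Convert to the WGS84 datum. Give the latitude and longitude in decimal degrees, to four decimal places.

lat 70.9861°, lon -107.2005°

Zone 13N: λ₀ = -105°, k₀ = 0.9996, false easting 500000 m.
Meridian distance M = (N − FN)/k₀ = 7880451.3 m.
Inverse transverse Mercator on WGS84 gives φ = 70.98609976°, λ = -107.20049928°.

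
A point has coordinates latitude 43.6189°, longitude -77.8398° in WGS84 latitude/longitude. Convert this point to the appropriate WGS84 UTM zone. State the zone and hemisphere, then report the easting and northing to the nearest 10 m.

Zone 18N: E 270860 m, N 4833470 m

Longitude -77.8398° lies in the 6° band [-78°, -72°), giving zone 18; latitude is north of the equator, so 18N.
Zone 18 central meridian λ₀ = 6×18 − 183 = -75°; Δλ = -2.8398°.
Transverse Mercator on WGS84 with k₀ = 0.9996 gives E = 270864.629 m, N = 4833465.277 m.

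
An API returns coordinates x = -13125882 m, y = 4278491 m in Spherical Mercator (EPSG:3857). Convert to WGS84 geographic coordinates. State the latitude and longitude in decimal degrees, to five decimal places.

lat 35.83900°, lon -117.91180°

R = 6378137 m. λ = x/R = -117.91180418°.
φ = 2·arctan(exp(y/R)) − 90° = 2·arctan(1.95581) − 90° = 35.83900310°.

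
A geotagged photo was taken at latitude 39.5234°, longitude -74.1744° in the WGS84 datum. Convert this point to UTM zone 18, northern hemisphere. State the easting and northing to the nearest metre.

E 570961 m, N 4375187 m

Zone 18 central meridian λ₀ = 6×18 − 183 = -75°; Δλ = +0.8256°.
Transverse Mercator on WGS84 with k₀ = 0.9996 gives E = 570960.938 m, N = 4375186.831 m.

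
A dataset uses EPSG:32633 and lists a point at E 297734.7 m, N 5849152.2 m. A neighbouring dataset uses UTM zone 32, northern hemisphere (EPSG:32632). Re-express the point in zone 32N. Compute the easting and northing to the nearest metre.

E 702630 m, N 5849167 m

UTM 33N → geographic: φ = 52.75430020°, λ = 12.00270030°.
UTM 32N (λ₀ = 9°) forward: E = 702629.657 m, N = 5849167.401 m.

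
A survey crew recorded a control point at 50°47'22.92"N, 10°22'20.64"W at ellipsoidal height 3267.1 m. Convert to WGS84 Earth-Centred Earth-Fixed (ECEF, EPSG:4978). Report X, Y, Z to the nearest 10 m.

X 3976190 m, Y -727790 m, Z 4921320 m

WGS84: a = 6378137 m, e² = 0.006694380; N(φ) = a/√(1−e²sin²φ) = 6390992.813 m.
X = (N+h)·cosφ·cosλ = 3976193.175 m; Y = (N+h)·cosφ·sinλ = -727788.289 m; Z = (N(1−e²)+h)·sinφ = 4921319.730 m.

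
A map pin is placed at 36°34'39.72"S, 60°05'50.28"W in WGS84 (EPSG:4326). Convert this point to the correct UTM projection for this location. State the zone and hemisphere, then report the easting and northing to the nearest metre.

Longitude -60.0973° lies in the 6° band [-66°, -60°), giving zone 20; latitude is south of the equator, so 20S.
Zone 20 central meridian λ₀ = 6×20 − 183 = -63°; Δλ = +2.9027°.
Transverse Mercator on WGS84 with k₀ = 0.9996 gives E = 759724.575 m, N = 5948050.604 m.

Zone 20S: E 759725 m, N 5948051 m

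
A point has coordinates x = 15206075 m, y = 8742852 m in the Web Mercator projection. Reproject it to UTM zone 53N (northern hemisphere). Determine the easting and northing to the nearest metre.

E 585072 m, N 6820149 m

Web Mercator inverse (R = 6378137 m) → φ = 61.50559994°, λ = 136.59849584°.
UTM 53N forward: E = 585072.409 m, N = 6820148.547 m.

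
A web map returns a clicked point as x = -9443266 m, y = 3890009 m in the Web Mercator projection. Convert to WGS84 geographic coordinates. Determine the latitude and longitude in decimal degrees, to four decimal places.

R = 6378137 m. λ = x/R = -84.83030180°.
φ = 2·arctan(exp(y/R)) − 90° = 2·arctan(1.84024) − 90° = 32.96009923°.

lat 32.9601°, lon -84.8303°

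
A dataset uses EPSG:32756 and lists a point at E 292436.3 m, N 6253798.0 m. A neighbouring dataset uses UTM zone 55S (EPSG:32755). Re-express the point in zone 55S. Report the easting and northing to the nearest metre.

E 847703 m, N 6249708 m

UTM 56S → geographic: φ = -33.83570006°, λ = 150.75689988°.
UTM 55S (λ₀ = 147°) forward: E = 847703.449 m, N = 6249708.165 m.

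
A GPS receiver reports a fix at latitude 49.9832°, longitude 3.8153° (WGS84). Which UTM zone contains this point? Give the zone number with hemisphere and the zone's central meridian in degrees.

UTM zone = ⌊(λ + 180)/6⌋ + 1; 3.8153° ∈ [0°, 6°) → zone 31.
Hemisphere: N (φ ≥ 0).
Central meridian λ₀ = 6×31 − 183 = 3°.

Zone 31N, central meridian 3°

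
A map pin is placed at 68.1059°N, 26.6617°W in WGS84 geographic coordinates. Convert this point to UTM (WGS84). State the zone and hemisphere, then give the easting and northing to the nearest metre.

Zone 26N: E 514078 m, N 7554710 m

Longitude -26.6617° lies in the 6° band [-30°, -24°), giving zone 26; latitude is north of the equator, so 26N.
Zone 26 central meridian λ₀ = 6×26 − 183 = -27°; Δλ = +0.3383°.
Transverse Mercator on WGS84 with k₀ = 0.9996 gives E = 514077.844 m, N = 7554709.845 m.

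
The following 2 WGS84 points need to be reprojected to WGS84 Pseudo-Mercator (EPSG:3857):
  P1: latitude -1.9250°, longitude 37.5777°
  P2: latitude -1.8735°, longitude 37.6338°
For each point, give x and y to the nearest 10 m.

Web Mercator: x = R·λ, y = R·ln tan(π/4+φ/2), R = 6378137 m.
P1 (-1.9250°, 37.5777°) → (4183130.429, -214330.346) m.
P2 (-1.8735°, 37.6338°) → (4189375.453, -208594.241) m.

P1: x 4183130 m, y -214330 m; P2: x 4189380 m, y -208590 m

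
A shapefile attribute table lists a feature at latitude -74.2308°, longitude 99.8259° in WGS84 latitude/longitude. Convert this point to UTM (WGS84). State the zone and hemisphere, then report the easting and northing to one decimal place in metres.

Zone 47S: E 525052.6 m, N 1762039.0 m

Longitude 99.8259° lies in the 6° band [96°, 102°), giving zone 47; latitude is south of the equator, so 47S.
Zone 47 central meridian λ₀ = 6×47 − 183 = 99°; Δλ = +0.8259°.
Transverse Mercator on WGS84 with k₀ = 0.9996 gives E = 525052.603 m, N = 1762038.980 m.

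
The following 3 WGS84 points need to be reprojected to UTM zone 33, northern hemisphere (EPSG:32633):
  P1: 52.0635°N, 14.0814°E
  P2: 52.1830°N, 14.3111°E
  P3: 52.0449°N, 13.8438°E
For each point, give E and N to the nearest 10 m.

UTM zone 33N: λ₀ = 15°, k₀ = 0.9996.
P1 (52.0635°, 14.0814°) → (437027.533, 5768499.053) m.
P2 (52.1830°, 14.3111°) → (452900.010, 5781616.001) m.
P3 (52.0449°, 13.8438°) → (420706.981, 5766663.006) m.

P1: E 437030 m, N 5768500 m; P2: E 452900 m, N 5781620 m; P3: E 420710 m, N 5766660 m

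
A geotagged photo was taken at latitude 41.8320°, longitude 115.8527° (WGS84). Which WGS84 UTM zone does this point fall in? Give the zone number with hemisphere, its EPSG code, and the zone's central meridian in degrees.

UTM zone = ⌊(λ + 180)/6⌋ + 1; 115.8527° ∈ [114°, 120°) → zone 50.
Hemisphere: N (φ ≥ 0).
Central meridian λ₀ = 6×50 − 183 = 117°.
EPSG code: 32650.

Zone 50N (EPSG:32650), central meridian 117°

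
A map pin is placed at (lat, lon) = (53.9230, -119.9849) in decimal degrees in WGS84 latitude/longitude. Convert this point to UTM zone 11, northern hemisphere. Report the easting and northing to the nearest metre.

E 304007 m, N 5979082 m

Zone 11 central meridian λ₀ = 6×11 − 183 = -117°; Δλ = -2.9849°.
Transverse Mercator on WGS84 with k₀ = 0.9996 gives E = 304007.410 m, N = 5979082.442 m.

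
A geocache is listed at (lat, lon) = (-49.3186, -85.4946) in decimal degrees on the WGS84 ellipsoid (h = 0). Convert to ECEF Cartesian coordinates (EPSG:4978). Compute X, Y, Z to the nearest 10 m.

X 327220 m, Y -4152760 m, Z -4813730 m

WGS84: a = 6378137 m, e² = 0.006694380; N(φ) = a/√(1−e²sin²φ) = 6390450.037 m.
X = (N+h)·cosφ·cosλ = 327222.895 m; Y = (N+h)·cosφ·sinλ = -4152757.203 m; Z = (N(1−e²)+h)·sinφ = -4813730.028 m.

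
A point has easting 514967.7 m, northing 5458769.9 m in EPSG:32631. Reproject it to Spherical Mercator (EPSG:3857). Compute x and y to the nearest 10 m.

x 356870 m, y 6322760 m

Unproject from UTM 31N (λ₀ = 3°) → φ = 49.28149963°, λ = 3.20579981°.
Web Mercator (R = 6378137 m): x = 356868.002 m, y = 6322761.675 m.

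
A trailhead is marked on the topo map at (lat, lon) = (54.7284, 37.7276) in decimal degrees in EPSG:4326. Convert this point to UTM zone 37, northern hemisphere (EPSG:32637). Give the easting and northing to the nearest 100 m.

Zone 37 central meridian λ₀ = 6×37 − 183 = 39°; Δλ = -1.2724°.
Transverse Mercator on WGS84 with k₀ = 0.9996 gives E = 418059.801 m, N = 6065311.595 m.

E 418100 m, N 6065300 m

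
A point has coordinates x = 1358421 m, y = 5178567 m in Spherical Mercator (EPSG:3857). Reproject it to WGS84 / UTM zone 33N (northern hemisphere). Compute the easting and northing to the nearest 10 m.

E 268770 m, N 4666590 m

Web Mercator inverse (R = 6378137 m) → φ = 42.11730238°, λ = 12.20290347°.
UTM 33N forward: E = 268767.663 m, N = 4666587.193 m.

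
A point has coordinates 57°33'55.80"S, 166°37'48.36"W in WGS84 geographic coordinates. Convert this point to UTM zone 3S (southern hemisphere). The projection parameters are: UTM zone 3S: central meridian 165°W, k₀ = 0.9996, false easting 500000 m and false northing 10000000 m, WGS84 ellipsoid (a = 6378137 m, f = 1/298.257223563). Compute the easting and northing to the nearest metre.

Zone 3 central meridian λ₀ = 6×3 − 183 = -165°; Δλ = -1.6301°.
Transverse Mercator on WGS84 with k₀ = 0.9996 gives E = 402487.328 m, N = 3618491.520 m.

E 402487 m, N 3618492 m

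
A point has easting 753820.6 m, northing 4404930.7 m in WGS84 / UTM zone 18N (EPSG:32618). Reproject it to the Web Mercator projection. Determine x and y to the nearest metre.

x -8019144 m, y 4830620 m

Unproject from UTM 18N (λ₀ = -75°) → φ = 39.75650010°, λ = -72.03719949°.
Web Mercator (R = 6378137 m): x = -8019144.365 m, y = 4830620.375 m.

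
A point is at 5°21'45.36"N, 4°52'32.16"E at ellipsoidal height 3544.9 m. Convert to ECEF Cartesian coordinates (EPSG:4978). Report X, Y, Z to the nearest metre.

WGS84: a = 6378137 m, e² = 0.006694380; N(φ) = a/√(1−e²sin²φ) = 6378323.479 m.
X = (N+h)·cosφ·cosλ = 6330944.903 m; Y = (N+h)·cosφ·sinλ = 540037.622 m; Z = (N(1−e²)+h)·sinφ = 592448.870 m.

X 6330945 m, Y 540038 m, Z 592449 m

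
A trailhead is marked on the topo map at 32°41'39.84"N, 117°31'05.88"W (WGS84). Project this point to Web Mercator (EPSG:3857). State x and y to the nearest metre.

x -13082077 m, y 3854811 m

Web Mercator is spherical with R = a = 6378137 m.
x = R·λ = 6378137 × -2.051081266 = -13082077.315 m.
y = R·ln tan(π/4 + φ/2) = 6378137 × 0.604378766 = 3854810.572 m.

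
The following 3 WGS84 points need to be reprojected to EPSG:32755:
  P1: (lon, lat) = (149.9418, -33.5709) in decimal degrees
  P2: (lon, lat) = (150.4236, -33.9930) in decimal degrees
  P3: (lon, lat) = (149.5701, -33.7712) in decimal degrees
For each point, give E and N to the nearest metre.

UTM zone 55S: λ₀ = 147°, k₀ = 0.9996.
P1 (-33.5709°, 149.9418°) → (773074.193, 6281541.551) m.
P2 (-33.9930°, 150.4236°) → (816259.047, 6233333.693) m.
P3 (-33.7712°, 149.5701°) → (738008.340, 6260243.893) m.

P1: E 773074 m, N 6281542 m; P2: E 816259 m, N 6233334 m; P3: E 738008 m, N 6260244 m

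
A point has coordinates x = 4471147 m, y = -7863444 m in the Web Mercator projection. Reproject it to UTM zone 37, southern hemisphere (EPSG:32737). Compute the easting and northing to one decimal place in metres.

E 569813.2 m, N 3626121.5 m

Web Mercator inverse (R = 6378137 m) → φ = -57.50210189°, λ = 40.16499688°.
UTM 37S forward: E = 569813.213 m, N = 3626121.540 m.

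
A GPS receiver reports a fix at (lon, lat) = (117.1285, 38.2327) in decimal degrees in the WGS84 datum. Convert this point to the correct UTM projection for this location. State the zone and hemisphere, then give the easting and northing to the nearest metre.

Zone 50N: E 511246 m, N 4231642 m

Longitude 117.1285° lies in the 6° band [114°, 120°), giving zone 50; latitude is north of the equator, so 50N.
Zone 50 central meridian λ₀ = 6×50 − 183 = 117°; Δλ = +0.1285°.
Transverse Mercator on WGS84 with k₀ = 0.9996 gives E = 511246.216 m, N = 4231641.886 m.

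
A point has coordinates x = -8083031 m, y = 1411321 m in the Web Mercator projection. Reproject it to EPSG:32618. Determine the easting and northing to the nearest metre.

E 759557 m, N 1391416 m

Web Mercator inverse (R = 6378137 m) → φ = 12.57590216°, λ = -72.61110289°.
UTM 18N forward: E = 759556.608 m, N = 1391415.749 m.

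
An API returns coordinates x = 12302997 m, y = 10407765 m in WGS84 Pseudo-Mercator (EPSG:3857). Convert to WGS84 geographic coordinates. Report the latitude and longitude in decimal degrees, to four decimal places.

R = 6378137 m. λ = x/R = 110.51970246°.
φ = 2·arctan(exp(y/R)) − 90° = 2·arctan(5.11301) − 90° = 67.86760037°.

lat 67.8676°, lon 110.5197°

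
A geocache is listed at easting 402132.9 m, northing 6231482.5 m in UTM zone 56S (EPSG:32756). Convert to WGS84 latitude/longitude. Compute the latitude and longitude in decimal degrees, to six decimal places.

Zone 56S: λ₀ = 153°, k₀ = 0.9996, false easting 500000 m, false northing 10000000 m.
Meridian distance M = (N − FN)/k₀ = -3770025.5 m.
Inverse transverse Mercator on WGS84 gives φ = -34.05279988°, λ = 151.93960014°.

lat -34.052800°, lon 151.939600°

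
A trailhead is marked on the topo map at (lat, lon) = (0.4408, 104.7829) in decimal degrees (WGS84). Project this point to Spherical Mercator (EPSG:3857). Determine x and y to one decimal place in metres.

x 11664379.1 m, y 49070.1 m

Web Mercator is spherical with R = a = 6378137 m.
x = R·λ = 6378137 × 1.828806605 = 11664379.072 m.
y = R·ln tan(π/4 + φ/2) = 6378137 × 0.007693487 = 49070.116 m.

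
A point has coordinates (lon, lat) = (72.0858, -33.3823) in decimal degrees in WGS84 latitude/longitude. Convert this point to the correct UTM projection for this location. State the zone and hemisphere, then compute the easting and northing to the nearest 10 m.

Zone 43S: E 228900 m, N 6302530 m

Longitude 72.0858° lies in the 6° band [72°, 78°), giving zone 43; latitude is south of the equator, so 43S.
Zone 43 central meridian λ₀ = 6×43 − 183 = 75°; Δλ = -2.9142°.
Transverse Mercator on WGS84 with k₀ = 0.9996 gives E = 228901.214 m, N = 6302534.524 m.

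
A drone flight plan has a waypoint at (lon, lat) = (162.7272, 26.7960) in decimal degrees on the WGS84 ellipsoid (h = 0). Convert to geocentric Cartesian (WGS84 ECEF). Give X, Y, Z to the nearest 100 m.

X -5440200 m, Y 1691600 m, Z 2858100 m

WGS84: a = 6378137 m, e² = 0.006694380; N(φ) = a/√(1−e²sin²φ) = 6382480.250 m.
X = (N+h)·cosφ·cosλ = -5440183.106 m; Y = (N+h)·cosφ·sinλ = 1691595.612 m; Z = (N(1−e²)+h)·sinφ = 2858057.403 m.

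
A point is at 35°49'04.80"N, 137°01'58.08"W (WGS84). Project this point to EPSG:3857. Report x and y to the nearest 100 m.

x -15254400 m, y 4275600 m

Web Mercator is spherical with R = a = 6378137 m.
x = R·λ = 6378137 × -2.391673543 = -15254421.518 m.
y = R·ln tan(π/4 + φ/2) = 6378137 × 0.670353626 = 4275607.264 m.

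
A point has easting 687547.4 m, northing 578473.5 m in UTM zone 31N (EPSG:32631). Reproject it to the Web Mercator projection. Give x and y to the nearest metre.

x 522333 m, y 583145 m

Unproject from UTM 31N (λ₀ = 3°) → φ = 5.23120042°, λ = 4.69219983°.
Web Mercator (R = 6378137 m): x = 522333.296 m, y = 583145.313 m.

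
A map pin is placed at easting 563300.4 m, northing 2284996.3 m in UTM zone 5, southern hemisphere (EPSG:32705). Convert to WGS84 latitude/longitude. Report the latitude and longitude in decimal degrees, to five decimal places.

lat -69.53630°, lon -151.37750°

Zone 5S: λ₀ = -153°, k₀ = 0.9996, false easting 500000 m, false northing 10000000 m.
Meridian distance M = (N − FN)/k₀ = -7718090.9 m.
Inverse transverse Mercator on WGS84 gives φ = -69.53630033°, λ = -151.37750098°.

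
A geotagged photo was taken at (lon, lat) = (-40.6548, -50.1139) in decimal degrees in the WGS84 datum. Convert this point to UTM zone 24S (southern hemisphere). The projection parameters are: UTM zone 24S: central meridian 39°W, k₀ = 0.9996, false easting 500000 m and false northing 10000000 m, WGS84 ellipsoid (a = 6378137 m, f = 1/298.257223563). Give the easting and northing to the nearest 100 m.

E 381700 m, N 4447400 m

Zone 24 central meridian λ₀ = 6×24 − 183 = -39°; Δλ = -1.6548°.
Transverse Mercator on WGS84 with k₀ = 0.9996 gives E = 381688.649 m, N = 4447394.102 m.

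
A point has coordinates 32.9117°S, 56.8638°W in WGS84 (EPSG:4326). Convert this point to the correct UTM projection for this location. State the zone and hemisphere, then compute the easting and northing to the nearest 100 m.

Zone 21S: E 512700 m, N 6358500 m

Longitude -56.8638° lies in the 6° band [-60°, -54°), giving zone 21; latitude is south of the equator, so 21S.
Zone 21 central meridian λ₀ = 6×21 − 183 = -57°; Δλ = +0.1362°.
Transverse Mercator on WGS84 with k₀ = 0.9996 gives E = 512735.900 m, N = 6358493.708 m.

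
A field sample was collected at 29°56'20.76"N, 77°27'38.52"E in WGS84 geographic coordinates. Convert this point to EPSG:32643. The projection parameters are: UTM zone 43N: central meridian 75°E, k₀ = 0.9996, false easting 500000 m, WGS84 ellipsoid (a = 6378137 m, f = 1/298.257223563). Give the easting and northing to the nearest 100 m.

Zone 43 central meridian λ₀ = 6×43 − 183 = 75°; Δλ = +2.4607°.
Transverse Mercator on WGS84 with k₀ = 0.9996 gives E = 737510.505 m, N = 3314583.574 m.

E 737500 m, N 3314600 m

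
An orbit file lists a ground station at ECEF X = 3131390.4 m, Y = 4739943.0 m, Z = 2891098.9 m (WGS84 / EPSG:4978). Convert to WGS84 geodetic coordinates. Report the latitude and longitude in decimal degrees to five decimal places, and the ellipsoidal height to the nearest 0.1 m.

lat 27.12810°, lon 56.54970°, h 534.1 m

λ = atan2(Y, X) = 56.54970014°; p = √(X²+Y²) = 5680903.6 m.
Bowring's method on WGS84 (a = 6378137 m, b = 6356752.314 m) gives φ = 27.12809985°, h = 534.127 m.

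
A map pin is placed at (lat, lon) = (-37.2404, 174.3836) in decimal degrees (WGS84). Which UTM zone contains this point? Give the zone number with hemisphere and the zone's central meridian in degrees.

Zone 60S, central meridian 177°

UTM zone = ⌊(λ + 180)/6⌋ + 1; 174.3836° ∈ [174°, 180°) → zone 60.
Hemisphere: S (φ < 0).
Central meridian λ₀ = 6×60 − 183 = 177°.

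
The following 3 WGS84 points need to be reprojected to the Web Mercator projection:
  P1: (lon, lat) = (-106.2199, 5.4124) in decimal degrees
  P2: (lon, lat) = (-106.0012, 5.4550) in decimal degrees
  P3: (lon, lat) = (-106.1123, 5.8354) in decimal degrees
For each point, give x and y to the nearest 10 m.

P1: x -11824350 m, y 603400 m; P2: x -11800000 m, y 608170 m; P3: x -11812370 m, y 650720 m

Web Mercator: x = R·λ, y = R·ln tan(π/4+φ/2), R = 6378137 m.
P1 (5.4124°, -106.2199°) → (-11824345.180, 603403.691) m.
P2 (5.4550°, -106.0012°) → (-11799999.607, 608167.307) m.
P3 (5.8354°, -106.1123°) → (-11812367.203, 650719.695) m.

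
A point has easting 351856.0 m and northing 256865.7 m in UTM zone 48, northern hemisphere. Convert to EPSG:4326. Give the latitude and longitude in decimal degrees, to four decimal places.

lat 2.3233°, lon 103.6677°

Zone 48N: λ₀ = 105°, k₀ = 0.9996, false easting 500000 m.
Meridian distance M = (N − FN)/k₀ = 256968.5 m.
Inverse transverse Mercator on WGS84 gives φ = 2.32329999°, λ = 103.66769983°.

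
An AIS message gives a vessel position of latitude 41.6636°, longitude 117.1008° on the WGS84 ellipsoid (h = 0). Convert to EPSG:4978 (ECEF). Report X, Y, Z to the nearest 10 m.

X -2173880 m, Y 4247990 m, Z 4217760 m

WGS84: a = 6378137 m, e² = 0.006694380; N(φ) = a/√(1−e²sin²φ) = 6387592.042 m.
X = (N+h)·cosφ·cosλ = -2173882.565 m; Y = (N+h)·cosφ·sinλ = 4247992.757 m; Z = (N(1−e²)+h)·sinφ = 4217763.772 m.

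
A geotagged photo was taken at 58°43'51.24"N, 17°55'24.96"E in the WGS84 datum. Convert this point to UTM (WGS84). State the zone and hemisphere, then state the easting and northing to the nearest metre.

Zone 33N: E 669242 m, N 6513780 m

Longitude 17.9236° lies in the 6° band [12°, 18°), giving zone 33; latitude is north of the equator, so 33N.
Zone 33 central meridian λ₀ = 6×33 − 183 = 15°; Δλ = +2.9236°.
Transverse Mercator on WGS84 with k₀ = 0.9996 gives E = 669242.416 m, N = 6513780.137 m.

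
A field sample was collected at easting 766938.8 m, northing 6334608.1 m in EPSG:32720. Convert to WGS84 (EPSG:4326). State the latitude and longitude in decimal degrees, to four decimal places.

lat -33.0944°, lon -60.1399°

Zone 20S: λ₀ = -63°, k₀ = 0.9996, false easting 500000 m, false northing 10000000 m.
Meridian distance M = (N − FN)/k₀ = -3666858.6 m.
Inverse transverse Mercator on WGS84 gives φ = -33.09439969°, λ = -60.13990046°.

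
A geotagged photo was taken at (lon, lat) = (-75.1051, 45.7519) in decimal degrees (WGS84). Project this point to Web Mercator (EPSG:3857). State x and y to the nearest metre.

x -8360661 m, y 5740680 m

Web Mercator is spherical with R = a = 6378137 m.
x = R·λ = 6378137 × -1.310831280 = -8360661.488 m.
y = R·ln tan(π/4 + φ/2) = 6378137 × 0.900055889 = 5740679.770 m.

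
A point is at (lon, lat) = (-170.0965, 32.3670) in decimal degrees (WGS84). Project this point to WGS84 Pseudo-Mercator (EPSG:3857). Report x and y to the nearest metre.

Web Mercator is spherical with R = a = 6378137 m.
x = R·λ = 6378137 × -2.968743971 = -18935055.766 m.
y = R·ln tan(π/4 + φ/2) = 6378137 × 0.597601161 = 3811582.079 m.

x -18935056 m, y 3811582 m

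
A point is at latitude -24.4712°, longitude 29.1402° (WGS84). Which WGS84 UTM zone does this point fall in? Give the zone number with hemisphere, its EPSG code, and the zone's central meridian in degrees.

Zone 35S (EPSG:32735), central meridian 27°

UTM zone = ⌊(λ + 180)/6⌋ + 1; 29.1402° ∈ [24°, 30°) → zone 35.
Hemisphere: S (φ < 0).
Central meridian λ₀ = 6×35 − 183 = 27°.
EPSG code: 32735.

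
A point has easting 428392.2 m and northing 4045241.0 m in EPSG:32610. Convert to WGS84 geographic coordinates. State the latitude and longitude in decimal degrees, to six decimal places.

Zone 10N: λ₀ = -123°, k₀ = 0.9996, false easting 500000 m.
Meridian distance M = (N − FN)/k₀ = 4046859.7 m.
Inverse transverse Mercator on WGS84 gives φ = 36.54990028°, λ = -123.80009949°.

lat 36.549900°, lon -123.800099°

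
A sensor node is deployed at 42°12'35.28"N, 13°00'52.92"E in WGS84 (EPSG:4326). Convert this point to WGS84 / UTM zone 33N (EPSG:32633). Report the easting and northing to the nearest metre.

E 336120 m, N 4674978 m

Zone 33 central meridian λ₀ = 6×33 − 183 = 15°; Δλ = -1.9853°.
Transverse Mercator on WGS84 with k₀ = 0.9996 gives E = 336120.111 m, N = 4674978.432 m.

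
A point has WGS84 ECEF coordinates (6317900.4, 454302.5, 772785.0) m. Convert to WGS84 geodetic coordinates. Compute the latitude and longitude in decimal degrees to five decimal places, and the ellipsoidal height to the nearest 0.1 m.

λ = atan2(Y, X) = 4.11289979°; p = √(X²+Y²) = 6334213.1 m.
Bowring's method on WGS84 (a = 6378137 m, b = 6356752.314 m) gives φ = 7.00219963°, h = 3357.774 m.

lat 7.00220°, lon 4.11290°, h 3357.8 m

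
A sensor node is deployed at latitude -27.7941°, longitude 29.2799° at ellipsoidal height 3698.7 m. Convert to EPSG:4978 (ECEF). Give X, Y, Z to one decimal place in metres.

WGS84: a = 6378137 m, e² = 0.006694380; N(φ) = a/√(1−e²sin²φ) = 6382783.984 m.
X = (N+h)·cosφ·cosλ = 4927871.296 m; Y = (N+h)·cosφ·sinλ = 2763119.681 m; Z = (N(1−e²)+h)·sinφ = -2958064.206 m.

X 4927871.3 m, Y 2763119.7 m, Z -2958064.2 m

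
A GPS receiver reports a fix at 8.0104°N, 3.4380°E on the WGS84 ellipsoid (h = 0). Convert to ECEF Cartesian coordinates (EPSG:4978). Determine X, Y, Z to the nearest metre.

WGS84: a = 6378137 m, e² = 0.006694380; N(φ) = a/√(1−e²sin²φ) = 6378551.618 m.
X = (N+h)·cosφ·cosλ = 6304947.124 m; Y = (N+h)·cosφ·sinλ = 378779.405 m; Z = (N(1−e²)+h)·sinφ = 882918.895 m.

X 6304947 m, Y 378779 m, Z 882919 m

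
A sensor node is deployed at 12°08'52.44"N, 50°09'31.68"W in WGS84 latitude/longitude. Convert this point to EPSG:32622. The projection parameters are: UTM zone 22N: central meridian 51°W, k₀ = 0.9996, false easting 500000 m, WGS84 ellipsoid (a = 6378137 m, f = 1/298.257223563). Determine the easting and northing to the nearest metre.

Zone 22 central meridian λ₀ = 6×22 − 183 = -51°; Δλ = +0.8412°.
Transverse Mercator on WGS84 with k₀ = 0.9996 gives E = 591525.058 m, N = 1343049.608 m.

E 591525 m, N 1343050 m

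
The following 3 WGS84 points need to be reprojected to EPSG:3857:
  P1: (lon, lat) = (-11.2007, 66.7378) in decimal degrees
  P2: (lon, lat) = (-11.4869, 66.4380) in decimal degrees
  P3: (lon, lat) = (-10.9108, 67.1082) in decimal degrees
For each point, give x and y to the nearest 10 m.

Web Mercator: x = R·λ, y = R·ln tan(π/4+φ/2), R = 6378137 m.
P1 (66.7378°, -11.2007°) → (-1246856.221, 10081757.360) m.
P2 (66.4380°, -11.4869°) → (-1278715.859, 9997764.092) m.
P3 (67.1082°, -10.9108°) → (-1214584.700, 10186953.750) m.

P1: x -1246860 m, y 10081760 m; P2: x -1278720 m, y 9997760 m; P3: x -1214580 m, y 10186950 m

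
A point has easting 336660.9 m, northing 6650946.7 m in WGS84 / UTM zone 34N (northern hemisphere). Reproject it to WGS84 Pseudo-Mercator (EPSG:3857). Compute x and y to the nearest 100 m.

Unproject from UTM 34N (λ₀ = 21°) → φ = 59.96340001°, λ = 18.07420086°.
Web Mercator (R = 6378137 m): x = 2012010.836 m, y = 8391593.809 m.

x 2012000 m, y 8391600 m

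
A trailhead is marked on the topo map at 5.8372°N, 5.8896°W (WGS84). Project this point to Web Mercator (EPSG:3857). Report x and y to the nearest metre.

x -655627 m, y 650921 m

Web Mercator is spherical with R = a = 6378137 m.
x = R·λ = 6378137 × -0.102792912 = -655627.273 m.
y = R·ln tan(π/4 + φ/2) = 6378137 × 0.102055054 = 650921.114 m.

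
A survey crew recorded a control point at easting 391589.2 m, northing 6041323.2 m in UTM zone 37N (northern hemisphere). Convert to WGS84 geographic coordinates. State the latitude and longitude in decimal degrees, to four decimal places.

lat 54.5079°, lon 37.3256°

Zone 37N: λ₀ = 39°, k₀ = 0.9996, false easting 500000 m.
Meridian distance M = (N − FN)/k₀ = 6043740.7 m.
Inverse transverse Mercator on WGS84 gives φ = 54.50790027°, λ = 37.32559959°.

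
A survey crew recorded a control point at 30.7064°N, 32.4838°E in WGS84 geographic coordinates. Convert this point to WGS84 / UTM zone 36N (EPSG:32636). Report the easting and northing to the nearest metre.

Zone 36 central meridian λ₀ = 6×36 − 183 = 33°; Δλ = -0.5162°.
Transverse Mercator on WGS84 with k₀ = 0.9996 gives E = 450569.762 m, N = 3397178.124 m.

E 450570 m, N 3397178 m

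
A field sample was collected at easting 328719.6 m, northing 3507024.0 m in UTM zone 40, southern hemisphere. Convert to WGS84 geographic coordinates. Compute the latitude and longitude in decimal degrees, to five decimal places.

lat -58.54350°, lon 54.05700°

Zone 40S: λ₀ = 57°, k₀ = 0.9996, false easting 500000 m, false northing 10000000 m.
Meridian distance M = (N − FN)/k₀ = -6495574.2 m.
Inverse transverse Mercator on WGS84 gives φ = -58.54349998°, λ = 54.05700049°.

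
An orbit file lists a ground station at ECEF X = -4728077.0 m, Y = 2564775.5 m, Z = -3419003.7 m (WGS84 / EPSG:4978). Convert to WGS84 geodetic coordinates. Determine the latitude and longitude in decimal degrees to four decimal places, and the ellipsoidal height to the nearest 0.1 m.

λ = atan2(Y, X) = 151.52210016°; p = √(X²+Y²) = 5378920.5 m.
Bowring's method on WGS84 (a = 6378137 m, b = 6356752.314 m) gives φ = -32.61569977°, h = 1607.019 m.

lat -32.6157°, lon 151.5221°, h 1607.0 m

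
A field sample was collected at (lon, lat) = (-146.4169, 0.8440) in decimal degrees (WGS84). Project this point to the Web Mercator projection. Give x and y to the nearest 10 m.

x -16299050 m, y 93960 m

Web Mercator is spherical with R = a = 6378137 m.
x = R·λ = 6378137 × -2.555456986 = -16299054.752 m.
y = R·ln tan(π/4 + φ/2) = 6378137 × 0.014731112 = 93957.048 m.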